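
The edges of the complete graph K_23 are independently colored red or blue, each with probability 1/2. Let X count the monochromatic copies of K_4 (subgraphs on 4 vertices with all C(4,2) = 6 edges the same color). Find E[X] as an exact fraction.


Let X = Σ_S X_S over the C(23, 4) = 8855 subsets S of size 4, where X_S = 1 if the K_4 on S is monochromatic.
For a fixed S, the K_4 on S has C(4, 2) = 6 edges. P[all 6 edges red] = (1/2)^6, and likewise for blue, so P[monochromatic] = 2·(1/2)^6 = 2^{1 − 6} = 1/32.
By linearity: E[X] = C(23, 4) · 2^{1 − 6} = 8855 · 1/32 = 8855/32.
Numerically: E[X] ≈ 276.719.

E[X] = C(23,4)·2^(1−C(4,2)) = 8855/32 ≈ 276.719.


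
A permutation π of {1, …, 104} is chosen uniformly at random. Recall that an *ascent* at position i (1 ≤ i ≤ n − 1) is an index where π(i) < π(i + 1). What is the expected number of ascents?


Write X = Σ X_I over i = 1, …, 103, with X_I the indicator of one ascent.
There are 103 indicators.
For each fixed i, the pair (π(i), π(i+1)) is a uniformly random ordered pair of distinct values from {1, …, 104}; by symmetry P[π(i) < π(i+1)] = 1/2.
By linearity: E[X] = 103 · (1/2) = (104 − 1) · (1/2) = 103/2 ≈ 51.50000.

E[X] = 103/2 = 51.50000.


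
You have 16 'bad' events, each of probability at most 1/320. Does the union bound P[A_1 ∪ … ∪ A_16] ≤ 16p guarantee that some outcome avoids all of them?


Union bound: P[∪_{i=1}^{16} A_i] ≤ Σ_i P[A_i] ≤ 16·p = 16·(1/320) = 1/20.
Numerically: 1/20 ≈ 0.050000.
Is 1/20 < 1? YES.
Since P[∪ A_i] ≤ 1/20 < 1, the complement has P[∩ A_i^c] ≥ 1 − 1/20 = 19/20 > 0, so some outcome avoids every A_i.

16·p = 1/20 ≈ 0.050000; existence CERTIFIED by the union bound.


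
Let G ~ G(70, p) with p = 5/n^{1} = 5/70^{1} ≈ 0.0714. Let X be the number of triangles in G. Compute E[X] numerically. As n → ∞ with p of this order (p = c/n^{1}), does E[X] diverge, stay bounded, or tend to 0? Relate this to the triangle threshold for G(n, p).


Number of potential triangles: C(70, 3) = 54740.
Each occurs with probability p³ ≈ (0.0714)³ ≈ 3.64431e-04.
By linearity: E[X] = C(70, 3)·p³ ≈ 54740 · 3.64431e-04 ≈ 19.949.
Here α = 1, so p = 5/n is exactly at the triangle threshold p ~ 1/n. Asymptotically E[X] → c³/6 = 5³/6 = 125/6 ≈ 20.833, a bounded constant. In this regime the triangle count is asymptotically Poisson(c³/6).

E[X] ≈ 19.949; in regime p = Θ(1/n^{1}) E[X] stays bounded (at the triangle threshold p ~ 1/n).


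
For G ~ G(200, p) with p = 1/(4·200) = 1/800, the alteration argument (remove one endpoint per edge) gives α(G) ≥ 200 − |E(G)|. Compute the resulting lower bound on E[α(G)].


E[|E(G)|] = C(200, 2)·p = 19900 · (1/800) = 199/8.
E[α(G)] ≥ n − E[|E(G)|] = 200 − 199/8 = 1401/8.
Numerically: ≈ 175.1250.
(This is only a lower bound; the true E[α(G)] may be larger.)

E[α(G)] ≥ 1401/8 ≈ 175.1250.


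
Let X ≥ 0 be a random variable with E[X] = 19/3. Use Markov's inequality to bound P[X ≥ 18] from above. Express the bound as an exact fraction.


μ = E[X] = 19/3, a = 18.
Markov: P[X ≥ 18] ≤ μ/a = (19/3)/18 = 19/54.
Numerically: ≈ 0.3519.
(Since a = 18 > μ = 6.3333, the bound 19/54 is < 1 and informative.)

P[X ≥ 18] ≤ 19/54 ≈ 0.3519.


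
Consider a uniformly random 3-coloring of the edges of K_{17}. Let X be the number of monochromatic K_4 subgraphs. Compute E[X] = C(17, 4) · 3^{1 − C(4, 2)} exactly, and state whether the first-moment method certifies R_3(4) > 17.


E[X] = C(17, 4) · 3^{1 − 6} = 2380 · 3^{−5} = 2380/243.
As a reduced fraction: E[X] = 2380/243 ≈ 9.794239.
Is E[X] < 1? NO.
Since E[X] ≥ 1, the first-moment bound is inconclusive at n = 17; it does NOT by itself certify R_3(4) > 17.

E[X] = 2380/243 ≈ 9.794239; E[X] ≥ 1; first-moment method inconclusive here.


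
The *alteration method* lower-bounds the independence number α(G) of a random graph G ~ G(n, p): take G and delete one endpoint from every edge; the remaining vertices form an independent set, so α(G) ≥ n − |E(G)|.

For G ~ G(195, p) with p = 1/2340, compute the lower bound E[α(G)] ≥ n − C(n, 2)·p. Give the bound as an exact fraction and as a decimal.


E[|E(G)|] = C(195, 2)·p = 18915 · (1/2340) = 97/12.
E[α(G)] ≥ n − E[|E(G)|] = 195 − 97/12 = 2243/12.
Numerically: ≈ 186.917.
(This is only a lower bound; the true E[α(G)] may be larger.)

E[α(G)] ≥ 2243/12 ≈ 186.917.


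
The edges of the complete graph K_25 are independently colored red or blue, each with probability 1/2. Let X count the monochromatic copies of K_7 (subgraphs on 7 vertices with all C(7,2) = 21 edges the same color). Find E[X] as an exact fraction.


Let X = Σ_S X_S over the C(25, 7) = 480700 subsets S of size 7, where X_S = 1 if the K_7 on S is monochromatic.
For a fixed S, the K_7 on S has C(7, 2) = 21 edges. P[all 21 edges red] = (1/2)^21, and likewise for blue, so P[monochromatic] = 2·(1/2)^21 = 2^{1 − 21} = 1/1048576.
Summing: E[X] = C(25, 7) · 2^{1 − 21} = 480700 · 1/1048576 = 120175/262144.
Numerically: E[X] ≈ 0.4584.

E[X] = C(25,7)·2^(1−C(7,2)) = 120175/262144 ≈ 0.4584.


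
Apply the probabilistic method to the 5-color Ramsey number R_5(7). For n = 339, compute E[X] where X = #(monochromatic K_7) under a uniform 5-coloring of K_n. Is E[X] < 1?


E[X] = C(339, 7) · 5^{1 − 21} = 95915887062372 · 5^{−20} = 95915887062372/95367431640625.
As a reduced fraction: E[X] = 95915887062372/95367431640625 ≈ 1.005751.
Is E[X] < 1? NO.
Since E[X] ≥ 1, the first-moment bound is inconclusive at n = 339; it does NOT by itself certify R_5(7) > 339.

E[X] = 95915887062372/95367431640625 ≈ 1.005751; E[X] ≥ 1; first-moment method inconclusive here.


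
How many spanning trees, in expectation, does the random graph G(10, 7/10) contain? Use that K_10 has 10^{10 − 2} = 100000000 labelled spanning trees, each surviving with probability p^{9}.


K_10 has 10^{10 − 2} = 100000000 labelled spanning trees.
For each such spanning tree H, let X_H = 1 if all 9 edges of H are present in G. Then P[X_H = 1] = p^{9} = (7/10)^{9} = 40353607/1000000000.
Summing the indicators: E[X] = Σ_H E[X_H] = 100000000 · p^{9} = 100000000 · 40353607/1000000000 = 40353607/10.
Numerically: E[X] ≈ 4.04e+06.

E[X] = 100000000 · (7/10)^{9} = 40353607/10 ≈ 4.04e+06.


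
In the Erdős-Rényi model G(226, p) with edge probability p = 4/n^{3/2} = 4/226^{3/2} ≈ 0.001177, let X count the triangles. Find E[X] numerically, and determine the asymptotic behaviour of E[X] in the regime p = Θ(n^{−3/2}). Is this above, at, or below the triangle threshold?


Number of potential triangles: C(226, 3) = 1898400.
Each occurs with probability p³ ≈ (0.001177)³ ≈ 1.631894e-09.
By linearity: E[X] = C(226, 3)·p³ ≈ 1898400 · 1.631894e-09 ≈ 0.0031.
Since α = 3/2 > 1, p = c/n^{3/2} = o(1/n) is below the triangle threshold p ~ 1/n. Asymptotically E[X] ~ (c³/6)·n^{3(1−α)} = (4³/6)·n^{-1.5} → 0, so by Markov's inequality G has no triangles w.h.p.

E[X] ≈ 0.0031; in regime p = Θ(1/n^{3/2}) E[X] tends to 0 (below the triangle threshold p ~ 1/n).


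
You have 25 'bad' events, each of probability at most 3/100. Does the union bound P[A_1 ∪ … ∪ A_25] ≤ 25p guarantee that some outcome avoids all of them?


Union bound: P[∪_{i=1}^{25} A_i] ≤ Σ_i P[A_i] ≤ 25·p = 25·(3/100) = 3/4.
Numerically: 3/4 ≈ 0.7500.
Is 3/4 < 1? YES.
Since P[∪ A_i] ≤ 3/4 < 1, the complement has P[∩ A_i^c] ≥ 1 − 3/4 = 1/4 > 0, so some outcome avoids every A_i.

25·p = 3/4 ≈ 0.7500; existence CERTIFIED by the union bound.


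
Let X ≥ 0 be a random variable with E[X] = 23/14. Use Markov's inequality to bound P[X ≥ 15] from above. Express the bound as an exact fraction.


μ = E[X] = 23/14, a = 15.
Markov: P[X ≥ 15] ≤ μ/a = (23/14)/15 = 23/210.
Numerically: ≈ 0.1095.
(Since a = 15 > μ = 1.6429, the bound 23/210 is < 1 and informative.)

P[X ≥ 15] ≤ 23/210 ≈ 0.1095.


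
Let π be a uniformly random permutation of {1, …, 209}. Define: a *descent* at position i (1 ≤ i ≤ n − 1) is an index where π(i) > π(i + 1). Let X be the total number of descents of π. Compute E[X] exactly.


Write X = Σ X_I over i = 1, …, 208, with X_I the indicator of one descent.
There are 208 indicators.
For each fixed i, the pair (π(i), π(i+1)) is a uniformly random ordered pair of distinct values from {1, …, 209}; by symmetry P[π(i) > π(i+1)] = 1/2.
By linearity: E[X] = 208 · (1/2) = (209 − 1) · (1/2) = 104 ≈ 104.00000.

E[X] = 104 = 104.00000.


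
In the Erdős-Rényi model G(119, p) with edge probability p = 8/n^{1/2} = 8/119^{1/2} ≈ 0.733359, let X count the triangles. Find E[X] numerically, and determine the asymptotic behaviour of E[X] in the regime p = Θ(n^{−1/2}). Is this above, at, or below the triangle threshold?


Number of potential triangles: C(119, 3) = 273819.
Each occurs with probability p³ ≈ (0.733359)³ ≈ 3.94411454e-01.
By linearity: E[X] = C(119, 3)·p³ ≈ 273819 · 3.94411454e-01 ≈ 107997.349973.
Since α = 1/2 < 1, p = c/n^{1/2} ≫ 1/n is above the triangle threshold p ~ 1/n. Asymptotically E[X] ~ (c³/6)·n^{3(1−α)} = (8³/6)·n^{1.5} → ∞; triangles are abundant w.h.p.

E[X] ≈ 107997.349973; in regime p = Θ(1/n^{1/2}) E[X] diverges (above the triangle threshold p ~ 1/n).


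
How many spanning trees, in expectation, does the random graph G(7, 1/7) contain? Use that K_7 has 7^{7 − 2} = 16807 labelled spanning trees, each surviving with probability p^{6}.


K_7 has 7^{7 − 2} = 16807 labelled spanning trees.
For each such spanning tree H, let X_H = 1 if all 6 edges of H are present in G. Then P[X_H = 1] = p^{6} = (1/7)^{6} = 1/117649.
Summing the indicators: E[X] = Σ_H E[X_H] = 16807 · p^{6} = 16807 · 1/117649 = 1/7.
Numerically: E[X] ≈ 0.14286.

E[X] = 16807 · (1/7)^{6} = 1/7 ≈ 0.14286.


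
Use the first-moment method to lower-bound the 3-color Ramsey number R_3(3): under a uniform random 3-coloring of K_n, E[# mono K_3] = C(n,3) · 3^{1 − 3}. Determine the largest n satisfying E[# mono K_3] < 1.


We need C(n, 3) · 3^{1 − 3} < 1, i.e. C(n, 3) < 3^{3 − 1} = 9.
Check values of n near the boundary:
  n = 3: C(3, 3) = 1; 1 < 9? YES
  n = 4: C(4, 3) = 4; 4 < 9? YES
  n = 5: C(5, 3) = 10; 10 < 9? NO
  n = 6: C(6, 3) = 20; 20 < 9? NO
The largest n with C(n, 3) < 9 is n = 4 (where E[X] = 4/9 ≈ 0.444444). Hence R_3(3) > 4, i.e. R_3(3) ≥ 5.

Largest n = 4; hence R_3(3) > 4.


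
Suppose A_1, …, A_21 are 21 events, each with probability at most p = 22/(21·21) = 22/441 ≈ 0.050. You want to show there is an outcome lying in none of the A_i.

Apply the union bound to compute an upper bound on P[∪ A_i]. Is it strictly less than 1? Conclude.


Union bound: P[∪_{i=1}^{21} A_i] ≤ Σ_i P[A_i] ≤ 21·p = 21·(22/441) = 22/21.
Numerically: 22/21 ≈ 1.048.
Is 22/21 < 1? NO.
Since the bound 22/21 is ≥ 1, the union bound is uninformative here; it does NOT by itself certify existence.

21·p = 22/21 ≈ 1.048; existence NOT certified by the union bound.


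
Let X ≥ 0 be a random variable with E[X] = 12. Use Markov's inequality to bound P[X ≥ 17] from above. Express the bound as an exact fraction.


μ = E[X] = 12, a = 17.
Markov: P[X ≥ 17] ≤ μ/a = (12)/17 = 12/17.
Numerically: ≈ 0.70588.
(Since a = 17 > μ = 12.00000, the bound 12/17 is < 1 and informative.)

P[X ≥ 17] ≤ 12/17 ≈ 0.70588.


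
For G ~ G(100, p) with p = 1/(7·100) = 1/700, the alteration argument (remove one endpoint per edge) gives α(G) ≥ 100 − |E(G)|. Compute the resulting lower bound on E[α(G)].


E[|E(G)|] = C(100, 2)·p = 4950 · (1/700) = 99/14.
E[α(G)] ≥ n − E[|E(G)|] = 100 − 99/14 = 1301/14.
Numerically: ≈ 92.928571.
(This is only a lower bound; the true E[α(G)] may be larger.)

E[α(G)] ≥ 1301/14 ≈ 92.928571.


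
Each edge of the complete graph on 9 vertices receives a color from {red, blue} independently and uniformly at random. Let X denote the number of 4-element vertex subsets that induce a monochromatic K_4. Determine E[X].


Let X = Σ_S X_S over the C(9, 4) = 126 subsets S of size 4, where X_S = 1 if the K_4 on S is monochromatic.
For a fixed S, the K_4 on S has C(4, 2) = 6 edges. P[all 6 edges red] = (1/2)^6, and likewise for blue, so P[monochromatic] = 2·(1/2)^6 = 2^{1 − 6} = 1/32.
By linearity of expectation: E[X] = C(9, 4) · 2^{1 − 6} = 126 · 1/32 = 63/16.
Numerically: E[X] ≈ 3.93750.

E[X] = C(9,4)·2^(1−C(4,2)) = 63/16 ≈ 3.93750.


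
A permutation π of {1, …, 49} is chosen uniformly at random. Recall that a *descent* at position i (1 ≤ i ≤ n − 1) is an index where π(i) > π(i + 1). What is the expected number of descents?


Write X = Σ X_I over i = 1, …, 48, with X_I the indicator of one descent.
There are 48 indicators.
For each fixed i, the pair (π(i), π(i+1)) is a uniformly random ordered pair of distinct values from {1, …, 49}; by symmetry P[π(i) > π(i+1)] = 1/2.
By linearity: E[X] = 48 · (1/2) = (49 − 1) · (1/2) = 24 ≈ 24.0000.

E[X] = 24 = 24.0000.


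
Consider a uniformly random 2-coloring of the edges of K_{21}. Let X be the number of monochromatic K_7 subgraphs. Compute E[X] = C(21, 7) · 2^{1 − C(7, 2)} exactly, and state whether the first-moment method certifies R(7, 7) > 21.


E[X] = C(21, 7) · 2^{1 − 21} = 116280 · 2^{−20} = 116280/1048576.
As a reduced fraction: E[X] = 14535/131072 ≈ 0.1108932.
Is E[X] < 1? YES.
Since E[X] < 1, there exists a 2-coloring of K_{21} with no monochromatic K_7; hence R(7, 7) > 21.

E[X] = 14535/131072 ≈ 0.1108932; E[X] < 1, so R(7, 7) > 21.


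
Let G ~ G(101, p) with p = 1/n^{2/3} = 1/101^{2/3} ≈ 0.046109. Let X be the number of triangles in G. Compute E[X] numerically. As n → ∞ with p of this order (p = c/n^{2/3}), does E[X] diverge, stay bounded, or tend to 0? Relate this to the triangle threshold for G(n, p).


Number of potential triangles: C(101, 3) = 166650.
Each occurs with probability p³ ≈ (0.046109)³ ≈ 9.8029605e-05.
By linearity: E[X] = C(101, 3)·p³ ≈ 166650 · 9.8029605e-05 ≈ 16.33663.
Since α = 2/3 < 1, p = c/n^{2/3} ≫ 1/n is above the triangle threshold p ~ 1/n. Asymptotically E[X] ~ (c³/6)·n^{3(1−α)} = (1³/6)·n^{1} → ∞; triangles are abundant w.h.p.

E[X] ≈ 16.33663; in regime p = Θ(1/n^{2/3}) E[X] diverges (above the triangle threshold p ~ 1/n).


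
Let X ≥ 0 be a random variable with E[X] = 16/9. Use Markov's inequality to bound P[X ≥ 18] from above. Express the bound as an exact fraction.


μ = E[X] = 16/9, a = 18.
Markov: P[X ≥ 18] ≤ μ/a = (16/9)/18 = 8/81.
Numerically: ≈ 0.098765.
(Since a = 18 > μ = 1.777778, the bound 8/81 is < 1 and informative.)

P[X ≥ 18] ≤ 8/81 ≈ 0.098765.


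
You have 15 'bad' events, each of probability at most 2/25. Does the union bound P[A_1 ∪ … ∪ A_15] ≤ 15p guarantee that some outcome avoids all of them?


Union bound: P[∪_{i=1}^{15} A_i] ≤ Σ_i P[A_i] ≤ 15·p = 15·(2/25) = 6/5.
Numerically: 6/5 ≈ 1.2000000.
Is 6/5 < 1? NO.
Since the bound 6/5 is ≥ 1, the union bound is uninformative here; it does NOT by itself certify existence.

15·p = 6/5 ≈ 1.2000000; existence NOT certified by the union bound.


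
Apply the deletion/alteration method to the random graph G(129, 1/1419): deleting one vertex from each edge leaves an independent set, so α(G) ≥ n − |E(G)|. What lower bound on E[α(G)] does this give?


E[|E(G)|] = C(129, 2)·p = 8256 · (1/1419) = 64/11.
E[α(G)] ≥ n − E[|E(G)|] = 129 − 64/11 = 1355/11.
Numerically: ≈ 123.182.
(This is only a lower bound; the true E[α(G)] may be larger.)

E[α(G)] ≥ 1355/11 ≈ 123.182.


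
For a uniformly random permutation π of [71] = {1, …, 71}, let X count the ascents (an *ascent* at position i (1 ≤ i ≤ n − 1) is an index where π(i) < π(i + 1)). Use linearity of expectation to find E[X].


Write X = Σ X_I over i = 1, …, 70, with X_I the indicator of one ascent.
There are 70 indicators.
For each fixed i, the pair (π(i), π(i+1)) is a uniformly random ordered pair of distinct values from {1, …, 71}; by symmetry P[π(i) < π(i+1)] = 1/2.
By linearity: E[X] = 70 · (1/2) = (71 − 1) · (1/2) = 35 ≈ 35.000.

E[X] = 35 = 35.000.


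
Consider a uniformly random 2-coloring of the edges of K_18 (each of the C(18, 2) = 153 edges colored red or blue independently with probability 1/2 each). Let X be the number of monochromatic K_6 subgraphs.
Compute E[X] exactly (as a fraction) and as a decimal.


Let X = Σ_S X_S over the C(18, 6) = 18564 subsets S of size 6, where X_S = 1 if the K_6 on S is monochromatic.
For a fixed S, the K_6 on S has C(6, 2) = 15 edges. P[all 15 edges red] = (1/2)^15, and likewise for blue, so P[monochromatic] = 2·(1/2)^15 = 2^{1 − 15} = 1/16384.
By linearity: E[X] = C(18, 6) · 2^{1 − 15} = 18564 · 1/16384 = 4641/4096.
Numerically: E[X] ≈ 1.13306.

E[X] = C(18,6)·2^(1−C(6,2)) = 4641/4096 ≈ 1.13306.


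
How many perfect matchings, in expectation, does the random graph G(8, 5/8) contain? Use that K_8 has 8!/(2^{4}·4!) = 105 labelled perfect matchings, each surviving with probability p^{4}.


K_8 has 8!/(2^{4}·4!) = 105 labelled perfect matchings.
For each such perfect matching H, let X_H = 1 if all 4 edges of H are present in G. Then P[X_H = 1] = p^{4} = (5/8)^{4} = 625/4096.
By linearity of expectation: E[X] = Σ_H E[X_H] = 105 · p^{4} = 105 · 625/4096 = 65625/4096.
Numerically: E[X] ≈ 16.02.

E[X] = 105 · (5/8)^{4} = 65625/4096 ≈ 16.02.


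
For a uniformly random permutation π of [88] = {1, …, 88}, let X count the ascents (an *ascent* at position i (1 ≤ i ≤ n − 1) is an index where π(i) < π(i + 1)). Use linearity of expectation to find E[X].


Write X = Σ X_I over i = 1, …, 87, with X_I the indicator of one ascent.
There are 87 indicators.
For each fixed i, the pair (π(i), π(i+1)) is a uniformly random ordered pair of distinct values from {1, …, 88}; by symmetry P[π(i) < π(i+1)] = 1/2.
By linearity: E[X] = 87 · (1/2) = (88 − 1) · (1/2) = 87/2 ≈ 43.500.

E[X] = 87/2 = 43.500.


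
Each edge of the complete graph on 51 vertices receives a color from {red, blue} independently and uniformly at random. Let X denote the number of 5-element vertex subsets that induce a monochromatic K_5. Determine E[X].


Let X = Σ_S X_S over the C(51, 5) = 2349060 subsets S of size 5, where X_S = 1 if the K_5 on S is monochromatic.
For a fixed S, the K_5 on S has C(5, 2) = 10 edges. P[all 10 edges red] = (1/2)^10, and likewise for blue, so P[monochromatic] = 2·(1/2)^10 = 2^{1 − 10} = 1/512.
Summing: E[X] = C(51, 5) · 2^{1 − 10} = 2349060 · 1/512 = 587265/128.
Numerically: E[X] ≈ 4588.0078.

E[X] = C(51,5)·2^(1−C(5,2)) = 587265/128 ≈ 4588.0078.


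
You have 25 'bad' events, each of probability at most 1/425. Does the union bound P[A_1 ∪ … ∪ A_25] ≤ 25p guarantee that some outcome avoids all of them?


Union bound: P[∪_{i=1}^{25} A_i] ≤ Σ_i P[A_i] ≤ 25·p = 25·(1/425) = 1/17.
Numerically: 1/17 ≈ 0.0588235.
Is 1/17 < 1? YES.
Since P[∪ A_i] ≤ 1/17 < 1, the complement has P[∩ A_i^c] ≥ 1 − 1/17 = 16/17 > 0, so some outcome avoids every A_i.

25·p = 1/17 ≈ 0.0588235; existence CERTIFIED by the union bound.


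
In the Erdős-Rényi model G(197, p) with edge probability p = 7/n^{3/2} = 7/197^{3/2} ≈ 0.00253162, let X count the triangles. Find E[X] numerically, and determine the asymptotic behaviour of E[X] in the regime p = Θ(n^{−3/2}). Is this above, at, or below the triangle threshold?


Number of potential triangles: C(197, 3) = 1254890.
Each occurs with probability p³ ≈ (0.00253162)³ ≈ 1.62254258e-08.
By linearity: E[X] = C(197, 3)·p³ ≈ 1254890 · 1.62254258e-08 ≈ 0.020361.
Since α = 3/2 > 1, p = c/n^{3/2} = o(1/n) is below the triangle threshold p ~ 1/n. Asymptotically E[X] ~ (c³/6)·n^{3(1−α)} = (7³/6)·n^{-1.5} → 0, so by Markov's inequality G has no triangles w.h.p.

E[X] ≈ 0.020361; in regime p = Θ(1/n^{3/2}) E[X] tends to 0 (below the triangle threshold p ~ 1/n).


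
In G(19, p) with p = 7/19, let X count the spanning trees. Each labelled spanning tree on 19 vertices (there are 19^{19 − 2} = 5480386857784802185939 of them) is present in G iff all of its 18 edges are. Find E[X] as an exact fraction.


K_19 has 19^{19 − 2} = 5480386857784802185939 labelled spanning trees.
For each such spanning tree H, let X_H = 1 if all 18 edges of H are present in G. Then P[X_H = 1] = p^{18} = (7/19)^{18} = 1628413597910449/104127350297911241532841.
Summing the indicators: E[X] = Σ_H E[X_H] = 5480386857784802185939 · p^{18} = 5480386857784802185939 · 1628413597910449/104127350297911241532841 = 1628413597910449/19.
Numerically: E[X] ≈ 8.5706e+13.

E[X] = 5480386857784802185939 · (7/19)^{18} = 1628413597910449/19 ≈ 8.5706e+13.


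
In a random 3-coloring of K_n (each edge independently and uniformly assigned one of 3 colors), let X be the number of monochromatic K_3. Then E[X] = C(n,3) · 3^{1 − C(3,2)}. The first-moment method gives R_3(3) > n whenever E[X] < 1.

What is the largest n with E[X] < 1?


We need C(n, 3) · 3^{1 − 3} < 1, i.e. C(n, 3) < 3^{3 − 1} = 9.
Check values of n near the boundary:
  n = 3: C(3, 3) = 1; 1 < 9? YES
  n = 4: C(4, 3) = 4; 4 < 9? YES
  n = 5: C(5, 3) = 10; 10 < 9? NO
  n = 6: C(6, 3) = 20; 20 < 9? NO
  n = 7: C(7, 3) = 35; 35 < 9? NO
The largest n with C(n, 3) < 9 is n = 4 (where E[X] = 4/9 ≈ 0.444444). Hence R_3(3) > 4, i.e. R_3(3) ≥ 5.

Largest n = 4; hence R_3(3) > 4.


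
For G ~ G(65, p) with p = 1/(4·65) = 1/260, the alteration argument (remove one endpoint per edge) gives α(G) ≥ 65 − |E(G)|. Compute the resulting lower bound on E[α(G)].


E[|E(G)|] = C(65, 2)·p = 2080 · (1/260) = 8.
E[α(G)] ≥ n − E[|E(G)|] = 65 − 8 = 57.
Numerically: ≈ 57.000.
(This is only a lower bound; the true E[α(G)] may be larger.)

E[α(G)] ≥ 57 ≈ 57.000.


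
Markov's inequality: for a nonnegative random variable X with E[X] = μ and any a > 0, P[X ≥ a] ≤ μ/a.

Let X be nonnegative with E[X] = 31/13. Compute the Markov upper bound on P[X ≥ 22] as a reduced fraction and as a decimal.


μ = E[X] = 31/13, a = 22.
Markov: P[X ≥ 22] ≤ μ/a = (31/13)/22 = 31/286.
Numerically: ≈ 0.10839.
(Since a = 22 > μ = 2.38462, the bound 31/286 is < 1 and informative.)

P[X ≥ 22] ≤ 31/286 ≈ 0.10839.


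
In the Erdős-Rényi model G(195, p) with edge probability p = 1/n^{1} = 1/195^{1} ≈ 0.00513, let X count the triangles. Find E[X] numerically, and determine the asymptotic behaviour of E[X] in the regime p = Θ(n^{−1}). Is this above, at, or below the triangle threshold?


Number of potential triangles: C(195, 3) = 1216865.
Each occurs with probability p³ ≈ (0.00513)³ ≈ 1.34864e-07.
By linearity: E[X] = C(195, 3)·p³ ≈ 1216865 · 1.34864e-07 ≈ 0.164.
Here α = 1, so p = 1/n is exactly at the triangle threshold p ~ 1/n. Asymptotically E[X] → c³/6 = 1³/6 = 1/6 ≈ 0.167, a bounded constant. In this regime the triangle count is asymptotically Poisson(c³/6).

E[X] ≈ 0.164; in regime p = Θ(1/n^{1}) E[X] stays bounded (at the triangle threshold p ~ 1/n).


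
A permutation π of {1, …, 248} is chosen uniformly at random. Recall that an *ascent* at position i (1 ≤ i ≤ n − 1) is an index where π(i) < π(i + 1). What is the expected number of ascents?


Write X = Σ X_I over i = 1, …, 247, with X_I the indicator of one ascent.
There are 247 indicators.
For each fixed i, the pair (π(i), π(i+1)) is a uniformly random ordered pair of distinct values from {1, …, 248}; by symmetry P[π(i) < π(i+1)] = 1/2.
By linearity: E[X] = 247 · (1/2) = (248 − 1) · (1/2) = 247/2 ≈ 123.50000.

E[X] = 247/2 = 123.50000.


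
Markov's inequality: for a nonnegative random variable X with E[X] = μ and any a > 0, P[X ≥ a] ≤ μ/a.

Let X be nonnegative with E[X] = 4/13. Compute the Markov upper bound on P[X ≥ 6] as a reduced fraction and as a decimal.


μ = E[X] = 4/13, a = 6.
Markov: P[X ≥ 6] ≤ μ/a = (4/13)/6 = 2/39.
Numerically: ≈ 0.051282.
(Since a = 6 > μ = 0.307692, the bound 2/39 is < 1 and informative.)

P[X ≥ 6] ≤ 2/39 ≈ 0.051282.


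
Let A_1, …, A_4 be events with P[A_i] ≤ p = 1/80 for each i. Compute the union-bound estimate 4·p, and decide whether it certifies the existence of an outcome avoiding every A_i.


Union bound: P[∪_{i=1}^{4} A_i] ≤ Σ_i P[A_i] ≤ 4·p = 4·(1/80) = 1/20.
Numerically: 1/20 ≈ 0.05000.
Is 1/20 < 1? YES.
Since P[∪ A_i] ≤ 1/20 < 1, the complement has P[∩ A_i^c] ≥ 1 − 1/20 = 19/20 > 0, so some outcome avoids every A_i.

4·p = 1/20 ≈ 0.05000; existence CERTIFIED by the union bound.


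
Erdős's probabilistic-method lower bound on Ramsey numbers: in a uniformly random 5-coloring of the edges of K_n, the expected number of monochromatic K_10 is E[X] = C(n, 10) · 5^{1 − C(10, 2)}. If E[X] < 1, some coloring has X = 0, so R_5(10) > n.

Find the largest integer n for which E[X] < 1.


We need C(n, 10) · 5^{1 − 45} < 1, i.e. C(n, 10) < 5^{45 − 1} = 5684341886080801486968994140625.
Check values of n near the boundary:
  n = 5389: C(5389, 10) = 5645340767466558997768874792926; 5645340767466558997768874792926 < 5684341886080801486968994140625? YES
  n = 5390: C(5390, 10) = 5655833965919099070255434039753; 5655833965919099070255434039753 < 5684341886080801486968994140625? YES
  n = 5391: C(5391, 10) = 5666344714787188828795213697883; 5666344714787188828795213697883 < 5684341886080801486968994140625? YES
  n = 5392: C(5392, 10) = 5676873040158402483252283957448; 5676873040158402483252283957448 < 5684341886080801486968994140625? YES
  n = 5393: C(5393, 10) = 5687418968154238267170642278008; 5687418968154238267170642278008 < 5684341886080801486968994140625? NO
  n = 5394: C(5394, 10) = 5697982524930156243149785372878; 5697982524930156243149785372878 < 5684341886080801486968994140625? NO
  n = 5395: C(5395, 10) = 5708563736675616143322765475706; 5708563736675616143322765475706 < 5684341886080801486968994140625? NO
The largest n with C(n, 10) < 5684341886080801486968994140625 is n = 5392 (where E[X] = 5676873040158402483252283957448/5684341886080801486968994140625 ≈ 0.99869). Hence R_5(10) > 5392, i.e. R_5(10) ≥ 5393.

Largest n = 5392; hence R_5(10) > 5392.


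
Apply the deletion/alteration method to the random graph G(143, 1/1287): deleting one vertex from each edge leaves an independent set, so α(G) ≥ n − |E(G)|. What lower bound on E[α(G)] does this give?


E[|E(G)|] = C(143, 2)·p = 10153 · (1/1287) = 71/9.
E[α(G)] ≥ n − E[|E(G)|] = 143 − 71/9 = 1216/9.
Numerically: ≈ 135.1111.
(This is only a lower bound; the true E[α(G)] may be larger.)

E[α(G)] ≥ 1216/9 ≈ 135.1111.


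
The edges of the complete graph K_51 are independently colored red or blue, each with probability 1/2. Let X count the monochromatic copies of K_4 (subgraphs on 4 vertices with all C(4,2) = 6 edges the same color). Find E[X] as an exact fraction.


Let X = Σ_S X_S over the C(51, 4) = 249900 subsets S of size 4, where X_S = 1 if the K_4 on S is monochromatic.
For a fixed S, the K_4 on S has C(4, 2) = 6 edges. P[all 6 edges red] = (1/2)^6, and likewise for blue, so P[monochromatic] = 2·(1/2)^6 = 2^{1 − 6} = 1/32.
By linearity: E[X] = C(51, 4) · 2^{1 − 6} = 249900 · 1/32 = 62475/8.
Numerically: E[X] ≈ 7809.375.

E[X] = C(51,4)·2^(1−C(4,2)) = 62475/8 ≈ 7809.375.


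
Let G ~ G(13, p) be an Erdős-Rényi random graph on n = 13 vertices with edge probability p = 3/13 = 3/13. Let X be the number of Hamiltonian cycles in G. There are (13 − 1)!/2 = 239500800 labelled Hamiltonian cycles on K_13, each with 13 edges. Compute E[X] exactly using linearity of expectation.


K_13 has (13 − 1)!/2 = 239500800 labelled Hamiltonian cycles.
For each such Hamiltonian cycle H, let X_H = 1 if all 13 edges of H are present in G. Then P[X_H = 1] = p^{13} = (3/13)^{13} = 1594323/302875106592253.
Summing the indicators: E[X] = Σ_H E[X_H] = 239500800 · p^{13} = 239500800 · 1594323/302875106592253 = 381841633958400/302875106592253.
Numerically: E[X] ≈ 1.26072.

E[X] = 239500800 · (3/13)^{13} = 381841633958400/302875106592253 ≈ 1.26072.


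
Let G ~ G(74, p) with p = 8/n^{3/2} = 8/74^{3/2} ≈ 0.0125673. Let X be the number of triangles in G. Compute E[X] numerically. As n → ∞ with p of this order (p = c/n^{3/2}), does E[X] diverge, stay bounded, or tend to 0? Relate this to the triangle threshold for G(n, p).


Number of potential triangles: C(74, 3) = 64824.
Each occurs with probability p³ ≈ (0.0125673)³ ≈ 1.98484785e-06.
By linearity: E[X] = C(74, 3)·p³ ≈ 64824 · 1.98484785e-06 ≈ 0.128666.
Since α = 3/2 > 1, p = c/n^{3/2} = o(1/n) is below the triangle threshold p ~ 1/n. Asymptotically E[X] ~ (c³/6)·n^{3(1−α)} = (8³/6)·n^{-1.5} → 0, so by Markov's inequality G has no triangles w.h.p.

E[X] ≈ 0.128666; in regime p = Θ(1/n^{3/2}) E[X] tends to 0 (below the triangle threshold p ~ 1/n).


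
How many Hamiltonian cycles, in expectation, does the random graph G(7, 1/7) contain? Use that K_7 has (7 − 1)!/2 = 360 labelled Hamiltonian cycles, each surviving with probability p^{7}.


K_7 has (7 − 1)!/2 = 360 labelled Hamiltonian cycles.
For each such Hamiltonian cycle H, let X_H = 1 if all 7 edges of H are present in G. Then P[X_H = 1] = p^{7} = (1/7)^{7} = 1/823543.
By linearity of expectation: E[X] = Σ_H E[X_H] = 360 · p^{7} = 360 · 1/823543 = 360/823543.
Numerically: E[X] ≈ 0.0004371.

E[X] = 360 · (1/7)^{7} = 360/823543 ≈ 0.0004371.


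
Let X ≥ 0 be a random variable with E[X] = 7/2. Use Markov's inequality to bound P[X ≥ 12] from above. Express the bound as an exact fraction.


μ = E[X] = 7/2, a = 12.
Markov: P[X ≥ 12] ≤ μ/a = (7/2)/12 = 7/24.
Numerically: ≈ 0.291667.
(Since a = 12 > μ = 3.500000, the bound 7/24 is < 1 and informative.)

P[X ≥ 12] ≤ 7/24 ≈ 0.291667.


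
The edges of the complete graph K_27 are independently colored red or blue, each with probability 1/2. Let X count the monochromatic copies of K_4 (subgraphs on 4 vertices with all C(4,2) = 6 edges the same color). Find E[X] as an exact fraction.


Let X = Σ_S X_S over the C(27, 4) = 17550 subsets S of size 4, where X_S = 1 if the K_4 on S is monochromatic.
For a fixed S, the K_4 on S has C(4, 2) = 6 edges. P[all 6 edges red] = (1/2)^6, and likewise for blue, so P[monochromatic] = 2·(1/2)^6 = 2^{1 − 6} = 1/32.
By linearity: E[X] = C(27, 4) · 2^{1 − 6} = 17550 · 1/32 = 8775/16.
Numerically: E[X] ≈ 548.43750.

E[X] = C(27,4)·2^(1−C(4,2)) = 8775/16 ≈ 548.43750.


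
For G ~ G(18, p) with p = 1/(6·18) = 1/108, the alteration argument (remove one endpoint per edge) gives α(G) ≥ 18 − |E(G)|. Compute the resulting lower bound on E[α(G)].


E[|E(G)|] = C(18, 2)·p = 153 · (1/108) = 17/12.
E[α(G)] ≥ n − E[|E(G)|] = 18 − 17/12 = 199/12.
Numerically: ≈ 16.5833.
(This is only a lower bound; the true E[α(G)] may be larger.)

E[α(G)] ≥ 199/12 ≈ 16.5833.


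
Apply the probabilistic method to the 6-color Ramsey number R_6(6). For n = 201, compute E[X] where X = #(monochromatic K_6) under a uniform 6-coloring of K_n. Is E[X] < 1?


E[X] = C(201, 6) · 6^{1 − 15} = 84944276340 · 6^{−14} = 84944276340/78364164096.
As a reduced fraction: E[X] = 7078689695/6530347008 ≈ 1.084.
Is E[X] < 1? NO.
Since E[X] ≥ 1, the first-moment bound is inconclusive at n = 201; it does NOT by itself certify R_6(6) > 201.

E[X] = 7078689695/6530347008 ≈ 1.084; E[X] ≥ 1; first-moment method inconclusive here.


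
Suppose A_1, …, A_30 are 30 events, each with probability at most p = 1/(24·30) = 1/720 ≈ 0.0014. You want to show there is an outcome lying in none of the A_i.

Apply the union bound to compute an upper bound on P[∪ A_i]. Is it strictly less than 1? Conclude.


Union bound: P[∪_{i=1}^{30} A_i] ≤ Σ_i P[A_i] ≤ 30·p = 30·(1/720) = 1/24.
Numerically: 1/24 ≈ 0.0417.
Is 1/24 < 1? YES.
Since P[∪ A_i] ≤ 1/24 < 1, the complement has P[∩ A_i^c] ≥ 1 − 1/24 = 23/24 > 0, so some outcome avoids every A_i.

30·p = 1/24 ≈ 0.0417; existence CERTIFIED by the union bound.


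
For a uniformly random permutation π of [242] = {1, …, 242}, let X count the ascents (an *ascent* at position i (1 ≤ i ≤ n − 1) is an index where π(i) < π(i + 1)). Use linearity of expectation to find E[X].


Write X = Σ X_I over i = 1, …, 241, with X_I the indicator of one ascent.
There are 241 indicators.
For each fixed i, the pair (π(i), π(i+1)) is a uniformly random ordered pair of distinct values from {1, …, 242}; by symmetry P[π(i) < π(i+1)] = 1/2.
By linearity: E[X] = 241 · (1/2) = (242 − 1) · (1/2) = 241/2 ≈ 120.500000.

E[X] = 241/2 = 120.500000.


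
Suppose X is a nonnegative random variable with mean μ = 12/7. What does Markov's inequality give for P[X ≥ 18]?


μ = E[X] = 12/7, a = 18.
Markov: P[X ≥ 18] ≤ μ/a = (12/7)/18 = 2/21.
Numerically: ≈ 0.095.
(Since a = 18 > μ = 1.714, the bound 2/21 is < 1 and informative.)

P[X ≥ 18] ≤ 2/21 ≈ 0.095.


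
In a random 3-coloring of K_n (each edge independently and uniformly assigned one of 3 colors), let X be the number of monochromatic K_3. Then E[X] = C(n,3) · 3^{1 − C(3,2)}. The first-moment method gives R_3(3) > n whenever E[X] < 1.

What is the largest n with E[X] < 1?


We need C(n, 3) · 3^{1 − 3} < 1, i.e. C(n, 3) < 3^{3 − 1} = 9.
Check values of n near the boundary:
  n = 3: C(3, 3) = 1; 1 < 9? YES
  n = 4: C(4, 3) = 4; 4 < 9? YES
  n = 5: C(5, 3) = 10; 10 < 9? NO
  n = 6: C(6, 3) = 20; 20 < 9? NO
  n = 7: C(7, 3) = 35; 35 < 9? NO
The largest n with C(n, 3) < 9 is n = 4 (where E[X] = 4/9 ≈ 0.444444). Hence R_3(3) > 4, i.e. R_3(3) ≥ 5.

Largest n = 4; hence R_3(3) > 4.


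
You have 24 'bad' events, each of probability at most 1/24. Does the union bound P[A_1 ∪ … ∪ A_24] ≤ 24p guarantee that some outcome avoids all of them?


Union bound: P[∪_{i=1}^{24} A_i] ≤ Σ_i P[A_i] ≤ 24·p = 24·(1/24) = 1.
Numerically: 1 ≈ 1.000000.
Is 1 < 1? NO.
Since the bound 1 is ≥ 1, the union bound is uninformative here; it does NOT by itself certify existence.

24·p = 1 ≈ 1.000000; existence NOT certified by the union bound.


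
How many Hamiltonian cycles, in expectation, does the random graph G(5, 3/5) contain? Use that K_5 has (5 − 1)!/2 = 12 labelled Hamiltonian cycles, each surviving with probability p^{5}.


K_5 has (5 − 1)!/2 = 12 labelled Hamiltonian cycles.
For each such Hamiltonian cycle H, let X_H = 1 if all 5 edges of H are present in G. Then P[X_H = 1] = p^{5} = (3/5)^{5} = 243/3125.
Summing the indicators: E[X] = Σ_H E[X_H] = 12 · p^{5} = 12 · 243/3125 = 2916/3125.
Numerically: E[X] ≈ 0.933.

E[X] = 12 · (3/5)^{5} = 2916/3125 ≈ 0.933.


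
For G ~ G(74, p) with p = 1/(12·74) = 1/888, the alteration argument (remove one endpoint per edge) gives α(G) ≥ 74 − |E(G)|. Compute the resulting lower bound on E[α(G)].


E[|E(G)|] = C(74, 2)·p = 2701 · (1/888) = 73/24.
E[α(G)] ≥ n − E[|E(G)|] = 74 − 73/24 = 1703/24.
Numerically: ≈ 70.958333.
(This is only a lower bound; the true E[α(G)] may be larger.)

E[α(G)] ≥ 1703/24 ≈ 70.958333.


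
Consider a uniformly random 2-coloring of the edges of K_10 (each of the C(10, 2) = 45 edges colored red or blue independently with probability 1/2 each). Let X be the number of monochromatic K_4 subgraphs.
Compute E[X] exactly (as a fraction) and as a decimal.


Let X = Σ_S X_S over the C(10, 4) = 210 subsets S of size 4, where X_S = 1 if the K_4 on S is monochromatic.
For a fixed S, the K_4 on S has C(4, 2) = 6 edges. P[all 6 edges red] = (1/2)^6, and likewise for blue, so P[monochromatic] = 2·(1/2)^6 = 2^{1 − 6} = 1/32.
By linearity of expectation: E[X] = C(10, 4) · 2^{1 − 6} = 210 · 1/32 = 105/16.
Numerically: E[X] ≈ 6.56250.

E[X] = C(10,4)·2^(1−C(4,2)) = 105/16 ≈ 6.56250.


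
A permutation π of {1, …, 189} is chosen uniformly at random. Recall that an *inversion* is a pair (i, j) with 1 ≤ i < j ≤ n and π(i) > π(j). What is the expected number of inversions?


Write X = Σ X_I over the C(189, 2) = 17766 pairs i < j, with X_I the indicator of one inversion.
There are 17766 indicators.
For each fixed pair i < j, the values π(i) and π(j) are two distinct elements of {1, …, 189} in uniformly random order; by symmetry P[π(i) > π(j)] = 1/2.
By linearity: E[X] = 17766 · (1/2) = C(189, 2) · (1/2) = 17766/2 = 8883 ≈ 8883.0000.

E[X] = 8883 = 8883.0000.


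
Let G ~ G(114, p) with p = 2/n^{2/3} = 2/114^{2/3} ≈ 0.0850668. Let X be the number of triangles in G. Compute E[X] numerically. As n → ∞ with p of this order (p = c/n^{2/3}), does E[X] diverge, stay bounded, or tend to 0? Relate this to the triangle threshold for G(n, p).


Number of potential triangles: C(114, 3) = 240464.
Each occurs with probability p³ ≈ (0.0850668)³ ≈ 6.15574023e-04.
By linearity: E[X] = C(114, 3)·p³ ≈ 240464 · 6.15574023e-04 ≈ 148.023392.
Since α = 2/3 < 1, p = c/n^{2/3} ≫ 1/n is above the triangle threshold p ~ 1/n. Asymptotically E[X] ~ (c³/6)·n^{3(1−α)} = (2³/6)·n^{1} → ∞; triangles are abundant w.h.p.

E[X] ≈ 148.023392; in regime p = Θ(1/n^{2/3}) E[X] diverges (above the triangle threshold p ~ 1/n).


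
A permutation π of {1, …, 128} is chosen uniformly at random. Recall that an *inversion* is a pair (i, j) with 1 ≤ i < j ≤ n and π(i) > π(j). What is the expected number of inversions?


Write X = Σ X_I over the C(128, 2) = 8128 pairs i < j, with X_I the indicator of one inversion.
There are 8128 indicators.
For each fixed pair i < j, the values π(i) and π(j) are two distinct elements of {1, …, 128} in uniformly random order; by symmetry P[π(i) > π(j)] = 1/2.
By linearity: E[X] = 8128 · (1/2) = C(128, 2) · (1/2) = 8128/2 = 4064 ≈ 4064.00000.

E[X] = 4064 = 4064.00000.


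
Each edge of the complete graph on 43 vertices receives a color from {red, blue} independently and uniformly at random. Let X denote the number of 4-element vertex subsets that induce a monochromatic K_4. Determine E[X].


Let X = Σ_S X_S over the C(43, 4) = 123410 subsets S of size 4, where X_S = 1 if the K_4 on S is monochromatic.
For a fixed S, the K_4 on S has C(4, 2) = 6 edges. P[all 6 edges red] = (1/2)^6, and likewise for blue, so P[monochromatic] = 2·(1/2)^6 = 2^{1 − 6} = 1/32.
Summing: E[X] = C(43, 4) · 2^{1 − 6} = 123410 · 1/32 = 61705/16.
Numerically: E[X] ≈ 3856.5625.

E[X] = C(43,4)·2^(1−C(4,2)) = 61705/16 ≈ 3856.5625.


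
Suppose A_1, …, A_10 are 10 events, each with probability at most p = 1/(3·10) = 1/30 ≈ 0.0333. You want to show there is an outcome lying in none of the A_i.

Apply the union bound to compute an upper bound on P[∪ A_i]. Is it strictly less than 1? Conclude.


Union bound: P[∪_{i=1}^{10} A_i] ≤ Σ_i P[A_i] ≤ 10·p = 10·(1/30) = 1/3.
Numerically: 1/3 ≈ 0.3333.
Is 1/3 < 1? YES.
Since P[∪ A_i] ≤ 1/3 < 1, the complement has P[∩ A_i^c] ≥ 1 − 1/3 = 2/3 > 0, so some outcome avoids every A_i.

10·p = 1/3 ≈ 0.3333; existence CERTIFIED by the union bound.


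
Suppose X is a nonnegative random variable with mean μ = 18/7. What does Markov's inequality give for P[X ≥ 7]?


μ = E[X] = 18/7, a = 7.
Markov: P[X ≥ 7] ≤ μ/a = (18/7)/7 = 18/49.
Numerically: ≈ 0.36735.
(Since a = 7 > μ = 2.57143, the bound 18/49 is < 1 and informative.)

P[X ≥ 7] ≤ 18/49 ≈ 0.36735.


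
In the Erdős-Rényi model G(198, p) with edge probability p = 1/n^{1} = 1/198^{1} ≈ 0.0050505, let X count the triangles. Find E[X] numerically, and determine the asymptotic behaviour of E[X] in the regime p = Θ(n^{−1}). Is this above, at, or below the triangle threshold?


Number of potential triangles: C(198, 3) = 1274196.
Each occurs with probability p³ ≈ (0.0050505)³ ≈ 1.2882627e-07.
By linearity: E[X] = C(198, 3)·p³ ≈ 1274196 · 1.2882627e-07 ≈ 0.16415.
Here α = 1, so p = 1/n is exactly at the triangle threshold p ~ 1/n. Asymptotically E[X] → c³/6 = 1³/6 = 1/6 ≈ 0.16667, a bounded constant. In this regime the triangle count is asymptotically Poisson(c³/6).

E[X] ≈ 0.16415; in regime p = Θ(1/n^{1}) E[X] stays bounded (at the triangle threshold p ~ 1/n).
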